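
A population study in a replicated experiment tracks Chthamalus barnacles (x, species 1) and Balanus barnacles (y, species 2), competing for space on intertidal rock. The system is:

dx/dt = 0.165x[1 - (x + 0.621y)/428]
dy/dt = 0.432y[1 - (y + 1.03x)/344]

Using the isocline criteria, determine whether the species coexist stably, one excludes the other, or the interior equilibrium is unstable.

Compare the nullcline intercepts: K1/α12 = 428/0.621 = 689 > K2 = 344; K2/α21 = 344/1.03 = 334 < K1 = 428.
Since the inequalities point opposite ways, species 1 can invade but species 2 cannot.

species 1 excludes species 2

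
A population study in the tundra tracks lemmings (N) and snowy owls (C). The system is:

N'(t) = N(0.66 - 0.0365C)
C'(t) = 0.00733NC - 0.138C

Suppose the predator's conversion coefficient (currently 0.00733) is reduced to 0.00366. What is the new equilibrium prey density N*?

At the interior fixed point, setting dC/dt = 0 with C > 0 fixes N* = (predator death rate)/(NC coefficient) — independent of the other coefficients.
With the change, N* = 0.138/0.00366 = 37.7; it rises from 18.8.

N* ≈ 37.7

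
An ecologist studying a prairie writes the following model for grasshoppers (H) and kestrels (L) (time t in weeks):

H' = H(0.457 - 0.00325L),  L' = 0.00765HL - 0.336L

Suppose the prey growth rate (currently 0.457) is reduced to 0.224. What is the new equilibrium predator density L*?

L* ≈ 68.9

At the interior fixed point, setting dH/dt = 0 with H > 0 fixes L* = (prey growth rate)/(HL coefficient) — independent of the other coefficients.
With the change, L* = 0.224/0.00325 = 68.9; it falls from 141.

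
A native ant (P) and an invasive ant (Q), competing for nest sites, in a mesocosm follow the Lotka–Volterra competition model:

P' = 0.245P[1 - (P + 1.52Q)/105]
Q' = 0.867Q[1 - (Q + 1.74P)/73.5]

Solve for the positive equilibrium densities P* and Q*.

Setting both brackets to zero gives the nullclines P + 1.52Q = 105 and 1.74P + Q = 73.5.
Substituting Q = 73.5 - 1.74P into the first: P(1 - 1.52·1.74) = 105 - 1.52·73.5.
So P* = -6.72/-1.64 = 4.09, and then Q* = 73.5 - 1.74·4.09 = 66.4.

P* ≈ 4.09, Q* ≈ 66.4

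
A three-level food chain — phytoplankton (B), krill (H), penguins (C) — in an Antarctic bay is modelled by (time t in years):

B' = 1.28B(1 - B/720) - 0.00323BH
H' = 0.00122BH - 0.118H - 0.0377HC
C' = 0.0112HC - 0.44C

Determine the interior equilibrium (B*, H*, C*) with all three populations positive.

From dC/dt = 0: 0.0112H* = 0.44, so H* = 39.3.
From dB/dt = 0: 1.28(1 - B*/720) = 0.00323·39.3, giving B* = 720·(1 - 0.0991) = 649.
From dH/dt = 0: 0.00122·649 - 0.118 = 0.0377C*, so C* = 0.673/0.0377 = 17.9.

B* ≈ 649, H* ≈ 39.3, C* ≈ 17.9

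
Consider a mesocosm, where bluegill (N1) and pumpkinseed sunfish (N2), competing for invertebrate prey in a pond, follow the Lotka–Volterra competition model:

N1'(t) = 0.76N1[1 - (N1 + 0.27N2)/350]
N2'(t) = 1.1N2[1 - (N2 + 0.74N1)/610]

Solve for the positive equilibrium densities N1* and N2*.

Setting both brackets to zero gives the nullclines N1 + 0.27N2 = 350 and 0.74N1 + N2 = 610.
Substituting N2 = 610 - 0.74N1 into the first: N1(1 - 0.27·0.74) = 350 - 0.27·610.
So N1* = 185/0.8 = 232, and then N2* = 610 - 0.74·232 = 439.

N1* ≈ 232, N2* ≈ 439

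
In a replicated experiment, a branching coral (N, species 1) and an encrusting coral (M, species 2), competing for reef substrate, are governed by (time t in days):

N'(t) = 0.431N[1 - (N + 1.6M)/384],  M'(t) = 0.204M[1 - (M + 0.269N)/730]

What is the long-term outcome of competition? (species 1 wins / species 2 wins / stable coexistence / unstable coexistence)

species 2 excludes species 1

Compare the nullcline intercepts: K1/α12 = 384/1.6 = 240 < K2 = 730; K2/α21 = 730/0.269 = 2710 > K1 = 384.
Since the inequalities point opposite ways, species 2 can invade but species 1 cannot.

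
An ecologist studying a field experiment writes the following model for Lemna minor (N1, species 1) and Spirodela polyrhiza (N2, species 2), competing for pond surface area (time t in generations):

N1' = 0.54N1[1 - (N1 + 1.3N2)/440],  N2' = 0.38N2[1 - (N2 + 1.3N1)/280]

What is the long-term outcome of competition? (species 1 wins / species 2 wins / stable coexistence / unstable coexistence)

Compare the nullcline intercepts: K1/α12 = 440/1.3 = 338 > K2 = 280; K2/α21 = 280/1.3 = 215 < K1 = 440.
Since the inequalities point opposite ways, species 1 can invade but species 2 cannot.

species 1 excludes species 2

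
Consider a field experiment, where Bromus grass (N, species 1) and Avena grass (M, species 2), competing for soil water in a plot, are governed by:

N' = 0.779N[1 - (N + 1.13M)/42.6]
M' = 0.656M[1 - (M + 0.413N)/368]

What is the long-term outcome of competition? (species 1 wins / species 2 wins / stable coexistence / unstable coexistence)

Compare the nullcline intercepts: K1/α12 = 42.6/1.13 = 37.7 < K2 = 368; K2/α21 = 368/0.413 = 891 > K1 = 42.6.
Since the inequalities point opposite ways, species 2 can invade but species 1 cannot.

species 2 excludes species 1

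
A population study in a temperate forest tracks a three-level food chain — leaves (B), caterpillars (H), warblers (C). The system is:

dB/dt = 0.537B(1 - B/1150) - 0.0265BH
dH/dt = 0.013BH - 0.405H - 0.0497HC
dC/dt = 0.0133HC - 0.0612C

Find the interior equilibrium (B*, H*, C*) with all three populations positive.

B* ≈ 889, H* ≈ 4.6, C* ≈ 224

From dC/dt = 0: 0.0133H* = 0.0612, so H* = 4.6.
From dB/dt = 0: 0.537(1 - B*/1150) = 0.0265·4.6, giving B* = 1150·(1 - 0.227) = 889.
From dH/dt = 0: 0.013·889 - 0.405 = 0.0497C*, so C* = 11.2/0.0497 = 224.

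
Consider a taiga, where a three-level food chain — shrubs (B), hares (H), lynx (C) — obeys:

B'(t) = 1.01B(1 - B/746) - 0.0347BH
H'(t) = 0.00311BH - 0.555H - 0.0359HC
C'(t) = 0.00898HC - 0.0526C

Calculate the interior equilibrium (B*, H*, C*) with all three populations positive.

From dC/dt = 0: 0.00898H* = 0.0526, so H* = 5.86.
From dB/dt = 0: 1.01(1 - B*/746) = 0.0347·5.86, giving B* = 746·(1 - 0.201) = 596.
From dH/dt = 0: 0.00311·596 - 0.555 = 0.0359C*, so C* = 1.3/0.0359 = 36.2.

B* ≈ 596, H* ≈ 5.86, C* ≈ 36.2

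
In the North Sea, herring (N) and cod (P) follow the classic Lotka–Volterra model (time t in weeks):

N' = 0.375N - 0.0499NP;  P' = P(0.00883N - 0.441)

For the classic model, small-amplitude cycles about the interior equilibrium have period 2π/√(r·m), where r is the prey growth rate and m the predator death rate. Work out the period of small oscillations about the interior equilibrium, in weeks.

T ≈ 15.5 weeks

Here r = 0.375 and m = 0.441, so r·m = 0.165.
ω = √0.165 = 0.407 per week, hence T = 2π/ω ≈ 15.5 weeks.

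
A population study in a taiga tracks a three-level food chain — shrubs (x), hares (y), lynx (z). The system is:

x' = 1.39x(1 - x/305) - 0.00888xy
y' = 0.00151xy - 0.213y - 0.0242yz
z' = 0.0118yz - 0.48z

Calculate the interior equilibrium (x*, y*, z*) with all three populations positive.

From dz/dt = 0: 0.0118y* = 0.48, so y* = 40.7.
From dx/dt = 0: 1.39(1 - x*/305) = 0.00888·40.7, giving x* = 305·(1 - 0.26) = 226.
From dy/dt = 0: 0.00151·226 - 0.213 = 0.0242z*, so z* = 0.128/0.0242 = 5.28.

x* ≈ 226, y* ≈ 40.7, z* ≈ 5.28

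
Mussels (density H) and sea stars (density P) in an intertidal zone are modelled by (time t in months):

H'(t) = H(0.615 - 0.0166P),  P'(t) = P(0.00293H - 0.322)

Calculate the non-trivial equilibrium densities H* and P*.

Set dP/dt = 0 with P > 0: 0.00293H - 0.322 = 0, so H* = 0.322/0.00293 = 110.
Set dH/dt = 0 with H > 0: 0.615 - 0.0166P = 0, so P* = 0.615/0.0166 = 37.

H* ≈ 110, P* ≈ 37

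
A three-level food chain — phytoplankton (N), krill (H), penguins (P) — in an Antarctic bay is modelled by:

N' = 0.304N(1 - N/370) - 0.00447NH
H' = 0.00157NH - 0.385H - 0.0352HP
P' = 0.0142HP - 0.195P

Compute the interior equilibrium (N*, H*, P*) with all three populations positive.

N* ≈ 295, H* ≈ 13.7, P* ≈ 2.23

From dP/dt = 0: 0.0142H* = 0.195, so H* = 13.7.
From dN/dt = 0: 0.304(1 - N*/370) = 0.00447·13.7, giving N* = 370·(1 - 0.202) = 295.
From dH/dt = 0: 0.00157·295 - 0.385 = 0.0352P*, so P* = 0.0786/0.0352 = 2.23.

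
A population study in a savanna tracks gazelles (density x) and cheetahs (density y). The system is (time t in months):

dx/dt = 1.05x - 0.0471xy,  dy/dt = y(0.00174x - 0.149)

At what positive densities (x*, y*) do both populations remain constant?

Set dy/dt = 0 with y > 0: 0.00174x - 0.149 = 0, so x* = 0.149/0.00174 = 85.6.
Set dx/dt = 0 with x > 0: 1.05 - 0.0471y = 0, so y* = 1.05/0.0471 = 22.3.

x* ≈ 85.6, y* ≈ 22.3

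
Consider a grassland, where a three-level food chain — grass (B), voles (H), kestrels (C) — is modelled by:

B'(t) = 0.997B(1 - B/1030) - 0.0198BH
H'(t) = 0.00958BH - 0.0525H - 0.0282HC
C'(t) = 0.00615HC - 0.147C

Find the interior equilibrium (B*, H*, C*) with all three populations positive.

From dC/dt = 0: 0.00615H* = 0.147, so H* = 23.9.
From dB/dt = 0: 0.997(1 - B*/1030) = 0.0198·23.9, giving B* = 1030·(1 - 0.475) = 541.
From dH/dt = 0: 0.00958·541 - 0.0525 = 0.0282C*, so C* = 5.13/0.0282 = 182.

B* ≈ 541, H* ≈ 23.9, C* ≈ 182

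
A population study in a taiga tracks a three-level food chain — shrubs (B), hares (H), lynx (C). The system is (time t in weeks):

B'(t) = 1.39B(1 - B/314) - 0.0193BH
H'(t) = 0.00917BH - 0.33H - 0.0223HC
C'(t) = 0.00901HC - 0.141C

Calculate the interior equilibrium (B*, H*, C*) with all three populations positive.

B* ≈ 246, H* ≈ 15.6, C* ≈ 86.3

From dC/dt = 0: 0.00901H* = 0.141, so H* = 15.6.
From dB/dt = 0: 1.39(1 - B*/314) = 0.0193·15.6, giving B* = 314·(1 - 0.217) = 246.
From dH/dt = 0: 0.00917·246 - 0.33 = 0.0223C*, so C* = 1.92/0.0223 = 86.3.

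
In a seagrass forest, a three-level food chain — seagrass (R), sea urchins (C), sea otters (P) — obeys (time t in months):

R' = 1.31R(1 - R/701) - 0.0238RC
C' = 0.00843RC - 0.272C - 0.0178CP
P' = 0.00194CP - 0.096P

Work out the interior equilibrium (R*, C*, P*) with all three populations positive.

R* ≈ 70.8, C* ≈ 49.5, P* ≈ 18.2

From dP/dt = 0: 0.00194C* = 0.096, so C* = 49.5.
From dR/dt = 0: 1.31(1 - R*/701) = 0.0238·49.5, giving R* = 701·(1 - 0.899) = 70.8.
From dC/dt = 0: 0.00843·70.8 - 0.272 = 0.0178P*, so P* = 0.325/0.0178 = 18.2.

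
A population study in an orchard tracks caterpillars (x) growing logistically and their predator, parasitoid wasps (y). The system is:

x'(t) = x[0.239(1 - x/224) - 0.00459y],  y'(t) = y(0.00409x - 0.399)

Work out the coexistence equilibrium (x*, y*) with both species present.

From dy/dt = 0 with y > 0: 0.00409x* = 0.399, so x* = 97.6.
Substitute into dx/dt = 0: 0.239(1 - 97.6/224) = 0.00459y*.
The bracket is 0.564, giving y* = 0.135/0.00459 = 29.4.

x* ≈ 97.6, y* ≈ 29.4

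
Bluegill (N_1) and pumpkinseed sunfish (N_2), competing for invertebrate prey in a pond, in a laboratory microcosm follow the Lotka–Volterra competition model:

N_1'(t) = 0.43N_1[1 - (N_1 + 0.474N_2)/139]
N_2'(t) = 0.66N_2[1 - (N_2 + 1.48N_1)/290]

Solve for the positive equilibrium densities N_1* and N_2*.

Setting both brackets to zero gives the nullclines N_1 + 0.474N_2 = 139 and 1.48N_1 + N_2 = 290.
Substituting N_2 = 290 - 1.48N_1 into the first: N_1(1 - 0.474·1.48) = 139 - 0.474·290.
So N_1* = 1.54/0.298 = 5.16, and then N_2* = 290 - 1.48·5.16 = 282.

N_1* ≈ 5.16, N_2* ≈ 282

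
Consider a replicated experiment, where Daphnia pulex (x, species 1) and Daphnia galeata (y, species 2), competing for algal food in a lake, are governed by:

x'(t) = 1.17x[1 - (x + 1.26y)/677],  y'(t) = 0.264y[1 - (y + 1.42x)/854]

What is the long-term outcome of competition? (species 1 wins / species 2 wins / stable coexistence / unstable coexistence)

Compare the nullcline intercepts: K1/α12 = 677/1.26 = 537 < K2 = 854; K2/α21 = 854/1.42 = 601 < K1 = 677.
Since both are reversed, neither can invade when rare; the interior point is a saddle.

unstable coexistence (outcome depends on initial conditions)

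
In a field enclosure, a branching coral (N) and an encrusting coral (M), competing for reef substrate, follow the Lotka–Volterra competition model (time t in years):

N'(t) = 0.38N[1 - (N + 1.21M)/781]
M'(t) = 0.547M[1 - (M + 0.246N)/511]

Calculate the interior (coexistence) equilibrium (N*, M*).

Setting both brackets to zero gives the nullclines N + 1.21M = 781 and 0.246N + M = 511.
Substituting M = 511 - 0.246N into the first: N(1 - 1.21·0.246) = 781 - 1.21·511.
So N* = 163/0.702 = 232, and then M* = 511 - 0.246·232 = 454.

N* ≈ 232, M* ≈ 454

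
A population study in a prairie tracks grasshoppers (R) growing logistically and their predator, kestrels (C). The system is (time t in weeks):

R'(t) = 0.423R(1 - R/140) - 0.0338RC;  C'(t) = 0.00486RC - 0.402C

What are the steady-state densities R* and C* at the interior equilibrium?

From dC/dt = 0 with C > 0: 0.00486R* = 0.402, so R* = 82.7.
Substitute into dR/dt = 0: 0.423(1 - 82.7/140) = 0.0338C*.
The bracket is 0.409, giving C* = 0.173/0.0338 = 5.12.

R* ≈ 82.7, C* ≈ 5.12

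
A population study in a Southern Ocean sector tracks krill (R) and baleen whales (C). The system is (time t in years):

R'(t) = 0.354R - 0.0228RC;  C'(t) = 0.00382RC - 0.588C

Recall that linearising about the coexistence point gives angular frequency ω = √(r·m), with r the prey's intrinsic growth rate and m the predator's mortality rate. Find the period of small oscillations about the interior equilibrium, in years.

Here r = 0.354 and m = 0.588, so r·m = 0.208.
ω = √0.208 = 0.456 per year, hence T = 2π/ω ≈ 13.8 years.

T ≈ 13.8 years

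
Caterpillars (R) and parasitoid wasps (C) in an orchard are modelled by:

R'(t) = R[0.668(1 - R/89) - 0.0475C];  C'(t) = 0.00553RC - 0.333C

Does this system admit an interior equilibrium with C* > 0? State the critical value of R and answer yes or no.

The predator equation gives dC/dt > 0 only when R > 0.333/0.00553 = 60.2.
Without the predator, R → K = 89. Since 89 > 60.2, the predator can invade and persist.

Threshold R = 60.2; K > 60.2, so yes, the predator persists.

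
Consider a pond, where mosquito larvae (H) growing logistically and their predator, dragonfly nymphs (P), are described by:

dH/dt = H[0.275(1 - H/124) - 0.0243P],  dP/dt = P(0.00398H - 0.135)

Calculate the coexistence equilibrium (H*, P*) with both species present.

H* ≈ 33.9, P* ≈ 8.22

From dP/dt = 0 with P > 0: 0.00398H* = 0.135, so H* = 33.9.
Substitute into dH/dt = 0: 0.275(1 - 33.9/124) = 0.0243P*.
The bracket is 0.726, giving P* = 0.2/0.0243 = 8.22.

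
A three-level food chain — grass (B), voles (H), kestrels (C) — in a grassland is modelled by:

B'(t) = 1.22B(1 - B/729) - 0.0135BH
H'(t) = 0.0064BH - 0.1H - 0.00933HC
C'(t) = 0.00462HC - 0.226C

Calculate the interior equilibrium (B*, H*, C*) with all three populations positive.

B* ≈ 334, H* ≈ 48.9, C* ≈ 219

From dC/dt = 0: 0.00462H* = 0.226, so H* = 48.9.
From dB/dt = 0: 1.22(1 - B*/729) = 0.0135·48.9, giving B* = 729·(1 - 0.541) = 334.
From dH/dt = 0: 0.0064·334 - 0.1 = 0.00933C*, so C* = 2.04/0.00933 = 219.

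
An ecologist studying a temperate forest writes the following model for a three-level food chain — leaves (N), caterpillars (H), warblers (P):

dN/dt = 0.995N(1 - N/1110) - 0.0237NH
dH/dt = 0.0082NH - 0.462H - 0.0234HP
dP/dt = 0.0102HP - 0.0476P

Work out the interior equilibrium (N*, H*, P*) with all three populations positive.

From dP/dt = 0: 0.0102H* = 0.0476, so H* = 4.67.
From dN/dt = 0: 0.995(1 - N*/1110) = 0.0237·4.67, giving N* = 1110·(1 - 0.111) = 987.
From dH/dt = 0: 0.0082·987 - 0.462 = 0.0234P*, so P* = 7.63/0.0234 = 326.

N* ≈ 987, H* ≈ 4.67, P* ≈ 326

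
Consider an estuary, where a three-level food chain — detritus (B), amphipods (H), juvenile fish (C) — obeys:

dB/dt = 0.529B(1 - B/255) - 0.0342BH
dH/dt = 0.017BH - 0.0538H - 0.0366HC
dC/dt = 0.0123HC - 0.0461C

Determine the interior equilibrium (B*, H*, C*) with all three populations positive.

From dC/dt = 0: 0.0123H* = 0.0461, so H* = 3.75.
From dB/dt = 0: 0.529(1 - B*/255) = 0.0342·3.75, giving B* = 255·(1 - 0.242) = 193.
From dH/dt = 0: 0.017·193 - 0.0538 = 0.0366C*, so C* = 3.23/0.0366 = 88.3.

B* ≈ 193, H* ≈ 3.75, C* ≈ 88.3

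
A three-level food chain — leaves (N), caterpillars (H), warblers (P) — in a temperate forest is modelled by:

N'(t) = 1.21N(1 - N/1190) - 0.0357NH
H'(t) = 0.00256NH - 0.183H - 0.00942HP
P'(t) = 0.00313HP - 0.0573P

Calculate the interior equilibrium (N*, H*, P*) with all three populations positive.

N* ≈ 547, H* ≈ 18.3, P* ≈ 129

From dP/dt = 0: 0.00313H* = 0.0573, so H* = 18.3.
From dN/dt = 0: 1.21(1 - N*/1190) = 0.0357·18.3, giving N* = 1190·(1 - 0.54) = 547.
From dH/dt = 0: 0.00256·547 - 0.183 = 0.00942P*, so P* = 1.22/0.00942 = 129.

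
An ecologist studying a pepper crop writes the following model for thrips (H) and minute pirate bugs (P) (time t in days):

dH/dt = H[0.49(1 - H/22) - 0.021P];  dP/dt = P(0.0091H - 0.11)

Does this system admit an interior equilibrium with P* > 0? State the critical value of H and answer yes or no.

The predator equation gives dP/dt > 0 only when H > 0.11/0.0091 = 12.1.
Without the predator, H → K = 22. Since 22 > 12.1, the predator can invade and persist.

Threshold H = 12.1; K > 12.1, so yes, the predator persists.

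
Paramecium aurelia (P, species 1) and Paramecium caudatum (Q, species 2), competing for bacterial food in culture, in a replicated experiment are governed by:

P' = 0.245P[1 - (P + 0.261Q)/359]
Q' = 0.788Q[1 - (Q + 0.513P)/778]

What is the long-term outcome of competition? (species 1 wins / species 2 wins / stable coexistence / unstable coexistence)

stable coexistence

Compare the nullcline intercepts: K1/α12 = 359/0.261 = 1380 > K2 = 778; K2/α21 = 778/0.513 = 1520 > K1 = 359.
Since both inequalities hold, each species can invade when rare, so the interior equilibrium is stable.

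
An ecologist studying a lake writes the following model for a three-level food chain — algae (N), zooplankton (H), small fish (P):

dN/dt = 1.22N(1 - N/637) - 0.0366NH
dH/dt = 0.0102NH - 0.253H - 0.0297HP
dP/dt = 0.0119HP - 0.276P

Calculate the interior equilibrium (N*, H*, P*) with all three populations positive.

N* ≈ 194, H* ≈ 23.2, P* ≈ 58

From dP/dt = 0: 0.0119H* = 0.276, so H* = 23.2.
From dN/dt = 0: 1.22(1 - N*/637) = 0.0366·23.2, giving N* = 637·(1 - 0.696) = 194.
From dH/dt = 0: 0.0102·194 - 0.253 = 0.0297P*, so P* = 1.72/0.0297 = 58.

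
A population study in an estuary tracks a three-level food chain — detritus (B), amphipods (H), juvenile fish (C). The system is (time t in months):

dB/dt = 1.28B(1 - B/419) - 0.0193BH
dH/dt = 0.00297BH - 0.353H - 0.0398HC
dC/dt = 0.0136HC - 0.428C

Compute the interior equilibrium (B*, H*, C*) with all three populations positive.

From dC/dt = 0: 0.0136H* = 0.428, so H* = 31.5.
From dB/dt = 0: 1.28(1 - B*/419) = 0.0193·31.5, giving B* = 419·(1 - 0.475) = 220.
From dH/dt = 0: 0.00297·220 - 0.353 = 0.0398C*, so C* = 0.301/0.0398 = 7.56.

B* ≈ 220, H* ≈ 31.5, C* ≈ 7.56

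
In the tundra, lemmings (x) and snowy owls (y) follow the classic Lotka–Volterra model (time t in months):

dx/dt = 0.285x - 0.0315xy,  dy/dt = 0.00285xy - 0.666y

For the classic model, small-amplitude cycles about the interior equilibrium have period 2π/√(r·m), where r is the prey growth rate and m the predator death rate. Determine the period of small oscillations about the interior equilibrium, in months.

T ≈ 14.4 months

Here r = 0.285 and m = 0.666, so r·m = 0.19.
ω = √0.19 = 0.436 per month, hence T = 2π/ω ≈ 14.4 months.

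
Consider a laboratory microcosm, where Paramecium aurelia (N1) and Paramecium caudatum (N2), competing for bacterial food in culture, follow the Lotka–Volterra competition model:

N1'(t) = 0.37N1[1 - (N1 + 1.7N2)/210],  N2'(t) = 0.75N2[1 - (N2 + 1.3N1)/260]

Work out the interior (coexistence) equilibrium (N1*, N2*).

Setting both brackets to zero gives the nullclines N1 + 1.7N2 = 210 and 1.3N1 + N2 = 260.
Substituting N2 = 260 - 1.3N1 into the first: N1(1 - 1.7·1.3) = 210 - 1.7·260.
So N1* = -232/-1.21 = 192, and then N2* = 260 - 1.3·192 = 10.7.

N1* ≈ 192, N2* ≈ 10.7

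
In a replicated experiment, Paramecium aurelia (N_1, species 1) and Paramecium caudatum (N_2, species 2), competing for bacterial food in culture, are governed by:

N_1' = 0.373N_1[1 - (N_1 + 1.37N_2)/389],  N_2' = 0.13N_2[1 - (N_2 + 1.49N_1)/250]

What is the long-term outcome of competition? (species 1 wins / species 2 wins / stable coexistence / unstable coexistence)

species 1 excludes species 2

Compare the nullcline intercepts: K1/α12 = 389/1.37 = 284 > K2 = 250; K2/α21 = 250/1.49 = 168 < K1 = 389.
Since the inequalities point opposite ways, species 1 can invade but species 2 cannot.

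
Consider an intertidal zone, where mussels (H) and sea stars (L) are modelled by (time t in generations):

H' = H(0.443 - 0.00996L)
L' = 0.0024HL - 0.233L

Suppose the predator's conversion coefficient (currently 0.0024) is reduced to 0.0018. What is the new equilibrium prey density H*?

At the interior fixed point, setting dL/dt = 0 with L > 0 fixes H* = (predator death rate)/(HL coefficient) — independent of the other coefficients.
With the change, H* = 0.233/0.0018 = 129; it rises from 97.1.

H* ≈ 129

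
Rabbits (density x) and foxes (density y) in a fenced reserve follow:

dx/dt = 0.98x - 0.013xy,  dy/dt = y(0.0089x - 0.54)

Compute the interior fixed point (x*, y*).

Set dy/dt = 0 with y > 0: 0.0089x - 0.54 = 0, so x* = 0.54/0.0089 = 60.7.
Set dx/dt = 0 with x > 0: 0.98 - 0.013y = 0, so y* = 0.98/0.013 = 75.4.

x* ≈ 60.7, y* ≈ 75.4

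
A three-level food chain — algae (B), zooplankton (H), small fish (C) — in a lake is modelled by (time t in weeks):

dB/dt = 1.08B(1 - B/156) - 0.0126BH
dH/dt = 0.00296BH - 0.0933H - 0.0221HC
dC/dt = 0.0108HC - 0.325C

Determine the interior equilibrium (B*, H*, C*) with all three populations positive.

From dC/dt = 0: 0.0108H* = 0.325, so H* = 30.1.
From dB/dt = 0: 1.08(1 - B*/156) = 0.0126·30.1, giving B* = 156·(1 - 0.351) = 101.
From dH/dt = 0: 0.00296·101 - 0.0933 = 0.0221C*, so C* = 0.206/0.0221 = 9.34.

B* ≈ 101, H* ≈ 30.1, C* ≈ 9.34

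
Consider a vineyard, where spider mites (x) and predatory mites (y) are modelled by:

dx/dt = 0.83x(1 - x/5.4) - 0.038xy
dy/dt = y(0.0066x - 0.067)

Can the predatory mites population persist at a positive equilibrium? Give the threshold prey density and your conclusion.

The predator equation gives dy/dt > 0 only when x > 0.067/0.0066 = 10.2.
Without the predator, x → K = 5.4. Since 5.4 < 10.2, the predator cannot invade.

Threshold x = 10.2; K < 10.2, so no, the predator goes extinct.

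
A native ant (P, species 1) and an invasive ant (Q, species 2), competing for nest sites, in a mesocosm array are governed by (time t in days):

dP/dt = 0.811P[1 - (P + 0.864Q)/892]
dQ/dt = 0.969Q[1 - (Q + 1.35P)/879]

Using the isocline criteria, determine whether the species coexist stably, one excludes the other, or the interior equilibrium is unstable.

Compare the nullcline intercepts: K1/α12 = 892/0.864 = 1030 > K2 = 879; K2/α21 = 879/1.35 = 651 < K1 = 892.
Since the inequalities point opposite ways, species 1 can invade but species 2 cannot.

species 1 excludes species 2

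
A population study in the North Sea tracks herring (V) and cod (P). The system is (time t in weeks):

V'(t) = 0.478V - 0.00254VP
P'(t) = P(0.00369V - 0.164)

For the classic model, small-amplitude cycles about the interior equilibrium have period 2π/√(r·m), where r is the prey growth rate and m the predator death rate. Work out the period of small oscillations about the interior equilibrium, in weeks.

Here r = 0.478 and m = 0.164, so r·m = 0.0784.
ω = √0.0784 = 0.28 per week, hence T = 2π/ω ≈ 22.4 weeks.

T ≈ 22.4 weeks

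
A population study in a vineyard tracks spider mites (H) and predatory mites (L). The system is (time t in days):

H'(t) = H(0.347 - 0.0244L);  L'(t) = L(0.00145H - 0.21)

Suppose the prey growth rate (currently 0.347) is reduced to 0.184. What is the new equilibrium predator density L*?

At the interior fixed point, setting dH/dt = 0 with H > 0 fixes L* = (prey growth rate)/(HL coefficient) — independent of the other coefficients.
With the change, L* = 0.184/0.0244 = 7.54; it falls from 14.2.

L* ≈ 7.54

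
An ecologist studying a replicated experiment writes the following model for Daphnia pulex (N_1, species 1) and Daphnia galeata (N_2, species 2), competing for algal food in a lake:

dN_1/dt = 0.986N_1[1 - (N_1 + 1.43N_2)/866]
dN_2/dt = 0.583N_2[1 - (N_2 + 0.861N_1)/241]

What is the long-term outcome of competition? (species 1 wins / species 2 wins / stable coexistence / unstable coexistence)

Compare the nullcline intercepts: K1/α12 = 866/1.43 = 606 > K2 = 241; K2/α21 = 241/0.861 = 280 < K1 = 866.
Since the inequalities point opposite ways, species 1 can invade but species 2 cannot.

species 1 excludes species 2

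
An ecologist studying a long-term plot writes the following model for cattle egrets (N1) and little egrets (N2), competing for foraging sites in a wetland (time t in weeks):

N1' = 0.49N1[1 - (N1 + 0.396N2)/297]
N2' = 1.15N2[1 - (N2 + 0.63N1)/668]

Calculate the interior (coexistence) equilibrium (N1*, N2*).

Setting both brackets to zero gives the nullclines N1 + 0.396N2 = 297 and 0.63N1 + N2 = 668.
Substituting N2 = 668 - 0.63N1 into the first: N1(1 - 0.396·0.63) = 297 - 0.396·668.
So N1* = 32.5/0.751 = 43.3, and then N2* = 668 - 0.63·43.3 = 641.

N1* ≈ 43.3, N2* ≈ 641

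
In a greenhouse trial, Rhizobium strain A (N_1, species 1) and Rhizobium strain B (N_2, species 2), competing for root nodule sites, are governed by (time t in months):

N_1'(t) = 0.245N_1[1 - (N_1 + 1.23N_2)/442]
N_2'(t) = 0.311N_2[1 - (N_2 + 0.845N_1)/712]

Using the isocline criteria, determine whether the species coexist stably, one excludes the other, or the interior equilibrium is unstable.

species 2 excludes species 1

Compare the nullcline intercepts: K1/α12 = 442/1.23 = 359 < K2 = 712; K2/α21 = 712/0.845 = 843 > K1 = 442.
Since the inequalities point opposite ways, species 2 can invade but species 1 cannot.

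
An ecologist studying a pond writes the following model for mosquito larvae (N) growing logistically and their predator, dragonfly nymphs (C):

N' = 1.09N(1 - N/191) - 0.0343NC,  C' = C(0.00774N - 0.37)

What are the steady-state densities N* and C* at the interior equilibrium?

N* ≈ 47.8, C* ≈ 23.8

From dC/dt = 0 with C > 0: 0.00774N* = 0.37, so N* = 47.8.
Substitute into dN/dt = 0: 1.09(1 - 47.8/191) = 0.0343C*.
The bracket is 0.75, giving C* = 0.817/0.0343 = 23.8.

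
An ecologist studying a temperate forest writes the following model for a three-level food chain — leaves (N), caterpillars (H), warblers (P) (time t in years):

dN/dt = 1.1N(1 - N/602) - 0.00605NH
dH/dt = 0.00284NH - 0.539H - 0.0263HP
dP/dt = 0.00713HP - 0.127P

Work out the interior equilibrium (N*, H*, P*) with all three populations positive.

From dP/dt = 0: 0.00713H* = 0.127, so H* = 17.8.
From dN/dt = 0: 1.1(1 - N*/602) = 0.00605·17.8, giving N* = 602·(1 - 0.098) = 543.
From dH/dt = 0: 0.00284·543 - 0.539 = 0.0263P*, so P* = 1/0.0263 = 38.1.

N* ≈ 543, H* ≈ 17.8, P* ≈ 38.1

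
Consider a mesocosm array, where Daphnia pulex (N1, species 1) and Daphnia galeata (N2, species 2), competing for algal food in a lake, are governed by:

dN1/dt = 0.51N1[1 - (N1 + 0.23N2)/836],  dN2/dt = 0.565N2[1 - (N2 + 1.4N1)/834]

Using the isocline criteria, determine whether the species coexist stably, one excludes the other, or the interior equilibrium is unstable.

Compare the nullcline intercepts: K1/α12 = 836/0.23 = 3630 > K2 = 834; K2/α21 = 834/1.4 = 596 < K1 = 836.
Since the inequalities point opposite ways, species 1 can invade but species 2 cannot.

species 1 excludes species 2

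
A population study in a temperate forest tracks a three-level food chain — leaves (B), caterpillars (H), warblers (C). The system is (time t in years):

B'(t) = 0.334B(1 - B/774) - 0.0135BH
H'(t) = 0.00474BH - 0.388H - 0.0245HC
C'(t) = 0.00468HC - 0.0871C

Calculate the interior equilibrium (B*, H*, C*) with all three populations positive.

From dC/dt = 0: 0.00468H* = 0.0871, so H* = 18.6.
From dB/dt = 0: 0.334(1 - B*/774) = 0.0135·18.6, giving B* = 774·(1 - 0.752) = 192.
From dH/dt = 0: 0.00474·192 - 0.388 = 0.0245C*, so C* = 0.521/0.0245 = 21.3.

B* ≈ 192, H* ≈ 18.6, C* ≈ 21.3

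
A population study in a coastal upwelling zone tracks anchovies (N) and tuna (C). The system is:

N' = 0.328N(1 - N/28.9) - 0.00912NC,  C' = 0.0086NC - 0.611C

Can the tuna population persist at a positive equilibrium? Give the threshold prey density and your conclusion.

Threshold N = 71; K < 71, so no, the predator goes extinct.

The predator equation gives dC/dt > 0 only when N > 0.611/0.0086 = 71.
Without the predator, N → K = 28.9. Since 28.9 < 71, the predator cannot invade.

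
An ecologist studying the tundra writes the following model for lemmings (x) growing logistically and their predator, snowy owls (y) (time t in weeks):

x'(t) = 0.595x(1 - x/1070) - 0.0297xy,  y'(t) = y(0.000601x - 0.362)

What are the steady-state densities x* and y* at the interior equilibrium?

x* ≈ 602, y* ≈ 8.76

From dy/dt = 0 with y > 0: 0.000601x* = 0.362, so x* = 602.
Substitute into dx/dt = 0: 0.595(1 - 602/1070) = 0.0297y*.
The bracket is 0.437, giving y* = 0.26/0.0297 = 8.76.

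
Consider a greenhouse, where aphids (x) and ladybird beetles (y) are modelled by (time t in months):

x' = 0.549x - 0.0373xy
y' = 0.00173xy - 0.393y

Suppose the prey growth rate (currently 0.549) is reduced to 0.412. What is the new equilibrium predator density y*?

At the interior fixed point, setting dx/dt = 0 with x > 0 fixes y* = (prey growth rate)/(xy coefficient) — independent of the other coefficients.
With the change, y* = 0.412/0.0373 = 11; it falls from 14.7.

y* ≈ 11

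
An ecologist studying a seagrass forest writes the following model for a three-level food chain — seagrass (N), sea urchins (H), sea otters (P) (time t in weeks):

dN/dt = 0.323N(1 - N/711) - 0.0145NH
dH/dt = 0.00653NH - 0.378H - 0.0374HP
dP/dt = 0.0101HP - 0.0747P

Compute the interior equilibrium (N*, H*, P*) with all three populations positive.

From dP/dt = 0: 0.0101H* = 0.0747, so H* = 7.4.
From dN/dt = 0: 0.323(1 - N*/711) = 0.0145·7.4, giving N* = 711·(1 - 0.332) = 475.
From dH/dt = 0: 0.00653·475 - 0.378 = 0.0374P*, so P* = 2.72/0.0374 = 72.8.

N* ≈ 475, H* ≈ 7.4, P* ≈ 72.8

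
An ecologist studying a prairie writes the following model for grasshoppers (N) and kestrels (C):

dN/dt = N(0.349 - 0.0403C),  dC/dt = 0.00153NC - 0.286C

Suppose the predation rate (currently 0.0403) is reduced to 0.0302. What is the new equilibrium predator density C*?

C* ≈ 11.6

At the interior fixed point, setting dN/dt = 0 with N > 0 fixes C* = (prey growth rate)/(NC coefficient) — independent of the other coefficients.
With the change, C* = 0.349/0.0302 = 11.6; it rises from 8.66.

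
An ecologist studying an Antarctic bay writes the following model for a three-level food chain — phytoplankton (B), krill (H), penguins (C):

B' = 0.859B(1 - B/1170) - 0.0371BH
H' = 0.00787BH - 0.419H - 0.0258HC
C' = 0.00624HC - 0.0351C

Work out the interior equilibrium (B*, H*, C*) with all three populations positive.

B* ≈ 886, H* ≈ 5.62, C* ≈ 254

From dC/dt = 0: 0.00624H* = 0.0351, so H* = 5.62.
From dB/dt = 0: 0.859(1 - B*/1170) = 0.0371·5.62, giving B* = 1170·(1 - 0.243) = 886.
From dH/dt = 0: 0.00787·886 - 0.419 = 0.0258C*, so C* = 6.55/0.0258 = 254.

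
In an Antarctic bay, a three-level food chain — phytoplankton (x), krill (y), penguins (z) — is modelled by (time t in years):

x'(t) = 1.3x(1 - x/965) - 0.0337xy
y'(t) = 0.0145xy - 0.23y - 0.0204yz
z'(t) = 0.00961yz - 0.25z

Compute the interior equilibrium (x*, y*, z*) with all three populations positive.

x* ≈ 314, y* ≈ 26, z* ≈ 212

From dz/dt = 0: 0.00961y* = 0.25, so y* = 26.
From dx/dt = 0: 1.3(1 - x*/965) = 0.0337·26, giving x* = 965·(1 - 0.674) = 314.
From dy/dt = 0: 0.0145·314 - 0.23 = 0.0204z*, so z* = 4.33/0.0204 = 212.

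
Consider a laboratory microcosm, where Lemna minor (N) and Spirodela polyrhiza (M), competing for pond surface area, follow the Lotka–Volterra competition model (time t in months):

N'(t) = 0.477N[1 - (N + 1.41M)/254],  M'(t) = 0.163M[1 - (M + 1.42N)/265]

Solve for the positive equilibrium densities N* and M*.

Setting both brackets to zero gives the nullclines N + 1.41M = 254 and 1.42N + M = 265.
Substituting M = 265 - 1.42N into the first: N(1 - 1.41·1.42) = 254 - 1.41·265.
So N* = -120/-1 = 119, and then M* = 265 - 1.42·119 = 95.5.

N* ≈ 119, M* ≈ 95.5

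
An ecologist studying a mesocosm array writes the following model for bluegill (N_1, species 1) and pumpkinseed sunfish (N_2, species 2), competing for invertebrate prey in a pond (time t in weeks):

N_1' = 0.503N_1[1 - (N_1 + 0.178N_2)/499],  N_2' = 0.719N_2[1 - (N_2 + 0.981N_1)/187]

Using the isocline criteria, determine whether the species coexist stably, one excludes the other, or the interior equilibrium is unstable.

Compare the nullcline intercepts: K1/α12 = 499/0.178 = 2800 > K2 = 187; K2/α21 = 187/0.981 = 191 < K1 = 499.
Since the inequalities point opposite ways, species 1 can invade but species 2 cannot.

species 1 excludes species 2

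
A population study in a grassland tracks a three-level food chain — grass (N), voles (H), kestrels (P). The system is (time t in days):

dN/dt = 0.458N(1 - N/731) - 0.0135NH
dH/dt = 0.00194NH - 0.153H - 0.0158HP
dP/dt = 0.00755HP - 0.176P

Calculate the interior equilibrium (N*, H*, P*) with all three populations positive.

N* ≈ 229, H* ≈ 23.3, P* ≈ 18.4

From dP/dt = 0: 0.00755H* = 0.176, so H* = 23.3.
From dN/dt = 0: 0.458(1 - N*/731) = 0.0135·23.3, giving N* = 731·(1 - 0.687) = 229.
From dH/dt = 0: 0.00194·229 - 0.153 = 0.0158P*, so P* = 0.291/0.0158 = 18.4.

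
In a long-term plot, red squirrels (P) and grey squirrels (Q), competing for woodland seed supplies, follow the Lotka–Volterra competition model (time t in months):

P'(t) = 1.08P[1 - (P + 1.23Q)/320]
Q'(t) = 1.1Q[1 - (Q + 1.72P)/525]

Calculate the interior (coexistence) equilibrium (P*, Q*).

P* ≈ 292, Q* ≈ 22.8

Setting both brackets to zero gives the nullclines P + 1.23Q = 320 and 1.72P + Q = 525.
Substituting Q = 525 - 1.72P into the first: P(1 - 1.23·1.72) = 320 - 1.23·525.
So P* = -326/-1.12 = 292, and then Q* = 525 - 1.72·292 = 22.8.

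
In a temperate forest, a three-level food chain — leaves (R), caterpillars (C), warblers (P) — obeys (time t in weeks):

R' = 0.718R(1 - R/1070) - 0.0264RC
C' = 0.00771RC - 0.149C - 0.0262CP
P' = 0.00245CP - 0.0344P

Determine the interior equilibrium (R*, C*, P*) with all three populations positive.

R* ≈ 518, C* ≈ 14, P* ≈ 147

From dP/dt = 0: 0.00245C* = 0.0344, so C* = 14.
From dR/dt = 0: 0.718(1 - R*/1070) = 0.0264·14, giving R* = 1070·(1 - 0.516) = 518.
From dC/dt = 0: 0.00771·518 - 0.149 = 0.0262P*, so P* = 3.84/0.0262 = 147.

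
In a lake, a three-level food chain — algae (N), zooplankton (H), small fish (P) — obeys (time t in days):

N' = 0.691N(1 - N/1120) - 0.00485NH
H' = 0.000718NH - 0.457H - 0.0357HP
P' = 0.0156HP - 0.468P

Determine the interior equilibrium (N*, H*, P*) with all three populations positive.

From dP/dt = 0: 0.0156H* = 0.468, so H* = 30.
From dN/dt = 0: 0.691(1 - N*/1120) = 0.00485·30, giving N* = 1120·(1 - 0.211) = 884.
From dH/dt = 0: 0.000718·884 - 0.457 = 0.0357P*, so P* = 0.178/0.0357 = 4.98.

N* ≈ 884, H* ≈ 30, P* ≈ 4.98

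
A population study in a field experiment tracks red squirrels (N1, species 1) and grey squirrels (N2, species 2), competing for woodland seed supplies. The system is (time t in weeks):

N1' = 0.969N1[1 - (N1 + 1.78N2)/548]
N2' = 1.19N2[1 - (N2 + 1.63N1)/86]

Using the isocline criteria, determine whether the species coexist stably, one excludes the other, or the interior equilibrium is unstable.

species 1 excludes species 2

Compare the nullcline intercepts: K1/α12 = 548/1.78 = 308 > K2 = 86; K2/α21 = 86/1.63 = 52.8 < K1 = 548.
Since the inequalities point opposite ways, species 1 can invade but species 2 cannot.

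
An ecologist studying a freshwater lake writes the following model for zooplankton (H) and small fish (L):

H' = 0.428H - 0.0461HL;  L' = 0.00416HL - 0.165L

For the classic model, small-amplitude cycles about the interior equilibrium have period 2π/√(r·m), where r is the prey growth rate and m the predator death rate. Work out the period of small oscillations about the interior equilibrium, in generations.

T ≈ 23.6 generations

Here r = 0.428 and m = 0.165, so r·m = 0.0706.
ω = √0.0706 = 0.266 per generation, hence T = 2π/ω ≈ 23.6 generations.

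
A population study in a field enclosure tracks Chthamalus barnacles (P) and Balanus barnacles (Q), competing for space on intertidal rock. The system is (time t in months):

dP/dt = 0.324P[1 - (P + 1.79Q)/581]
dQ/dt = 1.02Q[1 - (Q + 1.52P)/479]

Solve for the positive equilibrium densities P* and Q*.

P* ≈ 161, Q* ≈ 235

Setting both brackets to zero gives the nullclines P + 1.79Q = 581 and 1.52P + Q = 479.
Substituting Q = 479 - 1.52P into the first: P(1 - 1.79·1.52) = 581 - 1.79·479.
So P* = -276/-1.72 = 161, and then Q* = 479 - 1.52·161 = 235.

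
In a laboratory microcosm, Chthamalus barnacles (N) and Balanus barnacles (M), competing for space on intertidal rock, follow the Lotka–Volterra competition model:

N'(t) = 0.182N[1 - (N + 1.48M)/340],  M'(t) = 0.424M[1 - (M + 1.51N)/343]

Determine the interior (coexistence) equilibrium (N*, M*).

Setting both brackets to zero gives the nullclines N + 1.48M = 340 and 1.51N + M = 343.
Substituting M = 343 - 1.51N into the first: N(1 - 1.48·1.51) = 340 - 1.48·343.
So N* = -168/-1.23 = 136, and then M* = 343 - 1.51·136 = 138.

N* ≈ 136, M* ≈ 138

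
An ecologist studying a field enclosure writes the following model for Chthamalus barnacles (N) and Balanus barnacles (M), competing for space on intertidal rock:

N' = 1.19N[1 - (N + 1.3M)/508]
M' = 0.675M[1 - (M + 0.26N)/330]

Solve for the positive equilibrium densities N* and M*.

N* ≈ 119, M* ≈ 299

Setting both brackets to zero gives the nullclines N + 1.3M = 508 and 0.26N + M = 330.
Substituting M = 330 - 0.26N into the first: N(1 - 1.3·0.26) = 508 - 1.3·330.
So N* = 79/0.662 = 119, and then M* = 330 - 0.26·119 = 299.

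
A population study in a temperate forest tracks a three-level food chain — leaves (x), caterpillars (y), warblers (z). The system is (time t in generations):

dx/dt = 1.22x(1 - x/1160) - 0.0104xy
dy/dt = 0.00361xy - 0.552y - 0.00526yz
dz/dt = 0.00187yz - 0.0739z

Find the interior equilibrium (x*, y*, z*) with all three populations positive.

x* ≈ 769, y* ≈ 39.5, z* ≈ 423

From dz/dt = 0: 0.00187y* = 0.0739, so y* = 39.5.
From dx/dt = 0: 1.22(1 - x*/1160) = 0.0104·39.5, giving x* = 1160·(1 - 0.337) = 769.
From dy/dt = 0: 0.00361·769 - 0.552 = 0.00526z*, so z* = 2.22/0.00526 = 423.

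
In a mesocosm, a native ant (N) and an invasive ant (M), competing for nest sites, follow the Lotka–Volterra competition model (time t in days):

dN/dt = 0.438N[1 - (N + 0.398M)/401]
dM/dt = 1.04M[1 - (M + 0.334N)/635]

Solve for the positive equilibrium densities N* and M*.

Setting both brackets to zero gives the nullclines N + 0.398M = 401 and 0.334N + M = 635.
Substituting M = 635 - 0.334N into the first: N(1 - 0.398·0.334) = 401 - 0.398·635.
So N* = 148/0.867 = 171, and then M* = 635 - 0.334·171 = 578.

N* ≈ 171, M* ≈ 578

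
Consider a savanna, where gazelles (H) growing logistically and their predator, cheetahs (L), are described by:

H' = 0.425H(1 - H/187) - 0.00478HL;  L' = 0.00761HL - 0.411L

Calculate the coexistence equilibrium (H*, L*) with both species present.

From dL/dt = 0 with L > 0: 0.00761H* = 0.411, so H* = 54.
Substitute into dH/dt = 0: 0.425(1 - 54/187) = 0.00478L*.
The bracket is 0.711, giving L* = 0.302/0.00478 = 63.2.

H* ≈ 54, L* ≈ 63.2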